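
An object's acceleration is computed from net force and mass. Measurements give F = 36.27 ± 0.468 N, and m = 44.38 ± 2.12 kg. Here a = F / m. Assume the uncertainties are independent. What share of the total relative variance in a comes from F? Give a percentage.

6.80%

(δa/a)² = (1·δF/F)² + (-1·δm/m)²
  F term: (1×0.0129)² = 0.000166
  m term: (-1×0.0478)² = 0.00228
Total = 0.00245. Share from F = 0.000166/0.00245 = 0.0680.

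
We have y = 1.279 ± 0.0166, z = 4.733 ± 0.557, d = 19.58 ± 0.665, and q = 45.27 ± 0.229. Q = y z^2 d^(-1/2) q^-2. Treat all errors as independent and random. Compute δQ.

Since Q is a product/quotient, work with relative uncertainties:
  (1·δy/y)² = (1×0.0130)² = 0.000168;  (2·δz/z)² = (2×0.118)² = 0.0554;  (−½·δd/d)² = (-0.5×0.0340)² = 0.000288;  (-2·δq/q)² = (-2×0.00506)² = 0.000102
δQ/Q = √(0.0560) = 0.237
Q = 0.003159, so δQ = 0.237 × 0.003159 = 0.000747.

0.000747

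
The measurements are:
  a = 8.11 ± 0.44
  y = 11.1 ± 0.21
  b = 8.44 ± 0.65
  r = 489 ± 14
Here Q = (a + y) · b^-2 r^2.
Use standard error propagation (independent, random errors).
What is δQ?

Let u = a + y = 19.2. δu = √(δa² + δy²) = √(0.194 + 0.0441) = 0.488, so δu/u = 0.0254.
Q is then a monomial in u, b, r:
δQ/Q = √((δu/u)² + (-2·δb/b)² + (2·δr/r)²) = √(0.000644 + 0.0237 + 0.00328) = 0.166
Q = 64500, so δQ = 0.166 × 64500 = 10700.

10700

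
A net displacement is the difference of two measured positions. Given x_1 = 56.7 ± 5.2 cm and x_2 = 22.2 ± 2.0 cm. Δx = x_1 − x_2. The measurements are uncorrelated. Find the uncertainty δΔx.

Each term contributes (cᵢ δxᵢ)² to (δΔx)²:
  (δx_1)² = 27.0;  (δx_2)² = 4.00
δΔx = √(31.0) = 5.57 cm

5.57 cm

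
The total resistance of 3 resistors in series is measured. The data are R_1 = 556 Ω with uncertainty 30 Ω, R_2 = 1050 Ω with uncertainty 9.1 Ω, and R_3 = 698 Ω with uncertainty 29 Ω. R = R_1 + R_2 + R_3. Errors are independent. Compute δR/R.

Sums and differences: (δR)² = Σ (cᵢ δxᵢ)².
  (δR_1)² = 900;  (δR_2)² = 82.8;  (δR_3)² = 841
δR = √(1820) = 42.7 Ω
R = 2300 Ω, so δR/R = 42.7/2300 = 0.0185.

0.0185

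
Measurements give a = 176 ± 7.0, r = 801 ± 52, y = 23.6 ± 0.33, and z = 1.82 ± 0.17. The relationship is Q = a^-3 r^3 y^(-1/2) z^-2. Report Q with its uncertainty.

5.86 ± 1.73

Relative error in a monomial: (δQ/Q)² = Σ (nᵢ · δxᵢ/xᵢ)².
  (-3·δa/a)² = (-3×0.0398)² = 0.0142;  (3·δr/r)² = (3×0.0649)² = 0.0379;  (−½·δy/y)² = (-0.5×0.0140)² = 4.89e-05;  (-2·δz/z)² = (-2×0.0934)² = 0.0349
δQ/Q = √(0.0871) = 0.295
Q = 5.86, so δQ = 0.295 × 5.86 = 1.73.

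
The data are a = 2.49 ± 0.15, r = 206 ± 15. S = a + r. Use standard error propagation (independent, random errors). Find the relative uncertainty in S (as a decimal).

S is a linear combination, so absolute uncertainties add in quadrature:
  (δa)² = 0.0225;  (δr)² = 225
δS = √(225) = 15.0
S = 208, so δS/S = 15.0/208 = 0.0719.

0.0719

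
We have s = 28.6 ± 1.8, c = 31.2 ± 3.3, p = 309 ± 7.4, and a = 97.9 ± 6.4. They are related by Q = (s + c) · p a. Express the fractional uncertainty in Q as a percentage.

Let u = s + c = 59.8. δu = √(δs² + δc²) = √(3.24 + 10.9) = 3.76, so δu/u = 0.0629.
Q is then a monomial in u, p, a:
δQ/Q = √((δu/u)² + (1·δp/p)² + (1·δa/a)²) = √(0.00395 + 0.000574 + 0.00427) = 0.0938

9.38%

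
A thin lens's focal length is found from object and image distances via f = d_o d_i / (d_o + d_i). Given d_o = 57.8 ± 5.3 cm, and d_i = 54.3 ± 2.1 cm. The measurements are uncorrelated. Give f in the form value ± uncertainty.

28.0 ± 1.36 cm

∂f/∂d_o = (d_i/(d_o+d_i))² = 0.235;  ∂f/∂d_i = (d_o/(d_o+d_i))² = 0.266
δf = √((∂f/∂d_o · δd_o)² + (∂f/∂d_i · δd_i)²) = √(1.55 + 0.312) = 1.36 cm
f = 28.0 cm.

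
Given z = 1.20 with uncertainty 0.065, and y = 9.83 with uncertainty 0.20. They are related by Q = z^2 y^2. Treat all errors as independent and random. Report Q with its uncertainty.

139 ± 16.1

Relative error in a monomial: (δQ/Q)² = Σ (nᵢ · δxᵢ/xᵢ)².
  (2·δz/z)² = (2×0.0542)² = 0.0117;  (2·δy/y)² = (2×0.0203)² = 0.00166
δQ/Q = √(0.0134) = 0.116
Q = 139, so δQ = 0.116 × 139 = 16.1.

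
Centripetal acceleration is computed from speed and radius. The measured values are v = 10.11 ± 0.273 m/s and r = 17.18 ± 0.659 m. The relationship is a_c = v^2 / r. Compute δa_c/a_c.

Relative error in a monomial: (δa_c/a_c)² = Σ (nᵢ · δxᵢ/xᵢ)².
  (2·δv/v)² = (2×0.0270)² = 0.00292;  (-1·δr/r)² = (-1×0.0384)² = 0.00147
δa_c/a_c = √(0.00439) = 0.0662

0.0662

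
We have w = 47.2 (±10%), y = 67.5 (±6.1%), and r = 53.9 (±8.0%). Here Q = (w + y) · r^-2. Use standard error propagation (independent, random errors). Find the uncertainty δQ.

0.00667

Let u = w + y = 115. δu = √(δw² + δy²) = √(22.3 + 17.0) = 6.26, so δu/u = 0.0546.
Q is then a monomial in u, r:
δQ/Q = √((δu/u)² + (-2·δr/r)²) = √(0.00298 + 0.0256) = 0.169
Q = 0.0395, so δQ = 0.169 × 0.0395 = 0.00667.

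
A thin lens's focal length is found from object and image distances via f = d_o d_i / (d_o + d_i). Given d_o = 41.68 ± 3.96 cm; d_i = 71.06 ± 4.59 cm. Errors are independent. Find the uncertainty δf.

∂f/∂d_o = (d_i/(d_o+d_i))² = 0.397;  ∂f/∂d_i = (d_o/(d_o+d_i))² = 0.137
δf = √((∂f/∂d_o · δd_o)² + (∂f/∂d_i · δd_i)²) = √(2.48 + 0.394) = 1.69 cm

1.69 cm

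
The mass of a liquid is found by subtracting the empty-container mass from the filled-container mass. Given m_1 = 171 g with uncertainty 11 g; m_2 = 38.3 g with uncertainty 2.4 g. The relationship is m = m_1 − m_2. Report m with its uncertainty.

133 ± 11.3 g

Each term contributes (cᵢ δxᵢ)² to (δm)²:
  (δm_1)² = 121;  (δm_2)² = 5.76
δm = √(127) = 11.3 g
m = 133 g.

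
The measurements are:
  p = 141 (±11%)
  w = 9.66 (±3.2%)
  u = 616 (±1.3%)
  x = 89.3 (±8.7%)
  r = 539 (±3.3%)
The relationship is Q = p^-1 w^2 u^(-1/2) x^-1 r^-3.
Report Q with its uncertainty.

Q is a product of powers, so relative uncertainties combine in quadrature:
  (-1·δp/p)² = (-1×0.110)² = 0.0121;  (2·δw/w)² = (2×0.0320)² = 0.00410;  (−½·δu/u)² = (-0.5×0.0130)² = 4.23e-05;  (-1·δx/x)² = (-1×0.0870)² = 0.00757;  (-3·δr/r)² = (-3×0.0330)² = 0.00980
δQ/Q = √(0.0336) = 0.183
Q = 1.91e-12, so δQ = 0.183 × 1.91e-12 = 3.5e-13.

(1.91 ± 0.350) × 10^-12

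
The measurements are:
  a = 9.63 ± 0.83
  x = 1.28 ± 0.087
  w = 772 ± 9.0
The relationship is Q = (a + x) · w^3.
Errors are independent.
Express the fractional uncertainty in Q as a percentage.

Let u = a + x = 10.9. δu = √(δa² + δx²) = √(0.689 + 0.00757) = 0.835, so δu/u = 0.0765.
Q is then a monomial in u, w:
δQ/Q = √((δu/u)² + (3·δw/w)²) = √(0.00585 + 0.00122) = 0.0841

8.41%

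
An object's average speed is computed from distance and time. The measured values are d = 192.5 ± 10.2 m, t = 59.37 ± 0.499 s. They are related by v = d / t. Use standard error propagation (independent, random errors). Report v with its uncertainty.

3.242 ± 0.174 m/s

v is a product of powers, so relative uncertainties combine in quadrature:
  (1·δd/d)² = (1×0.0530)² = 0.00281;  (-1·δt/t)² = (-1×0.00840)² = 7.06e-05
δv/v = √(0.00288) = 0.0536
v = 3.242 m/s, so δv = 0.0536 × 3.242 = 0.174 m/s.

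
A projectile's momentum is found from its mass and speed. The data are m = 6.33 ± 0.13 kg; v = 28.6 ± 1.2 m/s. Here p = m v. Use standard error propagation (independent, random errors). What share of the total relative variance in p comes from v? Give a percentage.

80.7%

(δp/p)² = (1·δm/m)² + (1·δv/v)²
  m term: (1×0.0205)² = 0.000422
  v term: (1×0.0420)² = 0.00176
Total = 0.00218. Share from v = 0.00176/0.00218 = 0.807.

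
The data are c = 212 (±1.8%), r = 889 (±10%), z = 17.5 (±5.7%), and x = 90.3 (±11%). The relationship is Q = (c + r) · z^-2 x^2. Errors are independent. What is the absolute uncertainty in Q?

Let u = c + r = 1100. δu = √(δc² + δr²) = √(14.6 + 7900) = 89.0, so δu/u = 0.0808.
Q is then a monomial in u, z, x:
δQ/Q = √((δu/u)² + (-2·δz/z)² + (2·δx/x)²) = √(0.00653 + 0.0130 + 0.0484) = 0.261
Q = 29300, so δQ = 0.261 × 29300 = 7640.

7640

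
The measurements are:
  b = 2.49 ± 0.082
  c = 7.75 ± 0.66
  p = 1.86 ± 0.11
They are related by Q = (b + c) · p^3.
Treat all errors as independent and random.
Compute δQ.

12.4

Let u = b + c = 10.2. δu = √(δb² + δc²) = √(0.00672 + 0.436) = 0.665, so δu/u = 0.0649.
Q is then a monomial in u, p:
δQ/Q = √((δu/u)² + (3·δp/p)²) = √(0.00422 + 0.0315) = 0.189
Q = 65.9, so δQ = 0.189 × 65.9 = 12.4.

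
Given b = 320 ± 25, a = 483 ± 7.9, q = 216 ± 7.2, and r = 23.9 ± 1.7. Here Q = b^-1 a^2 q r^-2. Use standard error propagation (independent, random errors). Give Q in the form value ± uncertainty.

276 ± 46.6

Products/powers → add relative errors in quadrature, weighted by exponent:
  (-1·δb/b)² = (-1×0.0781)² = 0.00610;  (2·δa/a)² = (2×0.0164)² = 0.00107;  (1·δq/q)² = (1×0.0333)² = 0.00111;  (-2·δr/r)² = (-2×0.0711)² = 0.0202
δQ/Q = √(0.0285) = 0.169
Q = 276, so δQ = 0.169 × 276 = 46.6.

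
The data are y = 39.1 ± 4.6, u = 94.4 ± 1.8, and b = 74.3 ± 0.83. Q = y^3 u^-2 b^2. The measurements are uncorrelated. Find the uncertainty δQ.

13200

For a monomial Q ∝ y^3, u^-2, b^2, fractional errors add in quadrature:
  (3·δy/y)² = (3×0.118)² = 0.125;  (-2·δu/u)² = (-2×0.0191)² = 0.00145;  (2·δb/b)² = (2×0.0112)² = 0.000499
δQ/Q = √(0.127) = 0.356
Q = 37000, so δQ = 0.356 × 37000 = 13200.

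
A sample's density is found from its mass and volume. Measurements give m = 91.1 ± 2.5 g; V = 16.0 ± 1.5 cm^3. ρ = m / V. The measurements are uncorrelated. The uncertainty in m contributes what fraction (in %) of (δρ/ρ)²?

(δρ/ρ)² = (1·δm/m)² + (-1·δV/V)²
  m term: (1×0.0274)² = 0.000753
  V term: (-1×0.0938)² = 0.00879
Total = 0.00954. Share from m = 0.000753/0.00954 = 0.0789.

7.89%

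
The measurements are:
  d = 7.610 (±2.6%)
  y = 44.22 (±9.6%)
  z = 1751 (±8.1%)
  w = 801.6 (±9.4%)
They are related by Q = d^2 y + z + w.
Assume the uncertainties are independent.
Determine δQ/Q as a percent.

6.31%

Let p = d^2·y = 2561. δp/p = √((2·δd/d)² + (1·δy/y)²) = √(0.00270 + 0.00922) = 0.109, so δp = 280.
Q = p + z + w: δQ = √(δp² + δz² + δw²) = √(78200 + 20100 + 5680) = 322
Q = 5113, so δQ/Q = 322/5113 = 0.0631.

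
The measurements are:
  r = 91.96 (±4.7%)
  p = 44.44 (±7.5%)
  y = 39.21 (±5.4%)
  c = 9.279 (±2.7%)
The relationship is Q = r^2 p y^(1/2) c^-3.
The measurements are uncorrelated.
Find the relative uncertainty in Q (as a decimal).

0.147

For a monomial Q ∝ r^2, p, y^(1/2), c^-3, fractional errors add in quadrature:
  (2·δr/r)² = (2×0.0470)² = 0.00884;  (1·δp/p)² = (1×0.0750)² = 0.00562;  (½·δy/y)² = (0.5×0.0540)² = 0.000729;  (-3·δc/c)² = (-3×0.0270)² = 0.00656
δQ/Q = √(0.0218) = 0.147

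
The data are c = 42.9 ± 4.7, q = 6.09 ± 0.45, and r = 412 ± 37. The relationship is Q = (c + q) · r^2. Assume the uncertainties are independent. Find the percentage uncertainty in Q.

20.4%

Let u = c + q = 49.0. δu = √(δc² + δq²) = √(22.1 + 0.203) = 4.72, so δu/u = 0.0964.
Q is then a monomial in u, r:
δQ/Q = √((δu/u)² + (2·δr/r)²) = √(0.00929 + 0.0323) = 0.204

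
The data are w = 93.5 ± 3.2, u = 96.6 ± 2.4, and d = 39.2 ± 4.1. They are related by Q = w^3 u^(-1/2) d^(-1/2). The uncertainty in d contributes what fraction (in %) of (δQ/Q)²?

20.4%

(δQ/Q)² = (3·δw/w)² + (−½·δu/u)² + (−½·δd/d)²
  w term: (3×0.0342)² = 0.0105
  u term: (-0.5×0.0248)² = 0.000154
  d term: (-0.5×0.105)² = 0.00273
Total = 0.0134. Share from d = 0.00273/0.0134 = 0.204.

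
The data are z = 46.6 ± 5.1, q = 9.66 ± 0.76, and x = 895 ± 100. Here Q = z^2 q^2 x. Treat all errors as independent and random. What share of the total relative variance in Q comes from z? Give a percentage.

56.3%

(δQ/Q)² = (2·δz/z)² + (2·δq/q)² + (1·δx/x)²
  z term: (2×0.109)² = 0.0479
  q term: (2×0.0787)² = 0.0248
  x term: (1×0.112)² = 0.0125
Total = 0.0852. Share from z = 0.0479/0.0852 = 0.563.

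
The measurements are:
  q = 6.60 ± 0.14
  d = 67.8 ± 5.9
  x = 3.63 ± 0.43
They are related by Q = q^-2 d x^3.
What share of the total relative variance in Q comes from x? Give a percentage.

(δQ/Q)² = (-2·δq/q)² + (1·δd/d)² + (3·δx/x)²
  q term: (-2×0.0212)² = 0.00180
  d term: (1×0.0870)² = 0.00757
  x term: (3×0.118)² = 0.126
Total = 0.136. Share from x = 0.126/0.136 = 0.931.

93.1%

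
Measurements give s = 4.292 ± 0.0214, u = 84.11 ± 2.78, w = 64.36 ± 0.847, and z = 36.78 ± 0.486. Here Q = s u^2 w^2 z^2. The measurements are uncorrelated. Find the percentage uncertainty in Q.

7.61%

For a monomial Q ∝ s, u^2, w^2, z^2, fractional errors add in quadrature:
  (1·δs/s)² = (1×0.00499)² = 2.49e-05;  (2·δu/u)² = (2×0.0331)² = 0.00437;  (2·δw/w)² = (2×0.0132)² = 0.000693;  (2·δz/z)² = (2×0.0132)² = 0.000698
δQ/Q = √(0.00579) = 0.0761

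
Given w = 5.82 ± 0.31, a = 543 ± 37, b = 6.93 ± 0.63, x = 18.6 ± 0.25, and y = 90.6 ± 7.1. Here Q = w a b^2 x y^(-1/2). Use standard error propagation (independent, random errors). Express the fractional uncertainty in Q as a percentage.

Since Q is a product/quotient, work with relative uncertainties:
  (1·δw/w)² = (1×0.0533)² = 0.00284;  (1·δa/a)² = (1×0.0681)² = 0.00464;  (2·δb/b)² = (2×0.0909)² = 0.0331;  (1·δx/x)² = (1×0.0134)² = 0.000181;  (−½·δy/y)² = (-0.5×0.0784)² = 0.00154
δQ/Q = √(0.0423) = 0.206

20.6%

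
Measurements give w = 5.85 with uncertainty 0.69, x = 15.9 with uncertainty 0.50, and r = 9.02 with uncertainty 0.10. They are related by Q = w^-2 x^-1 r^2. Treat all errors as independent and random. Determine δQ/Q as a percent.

23.9%

For a monomial Q ∝ w^-2, x^-1, r^2, fractional errors add in quadrature:
  (-2·δw/w)² = (-2×0.118)² = 0.0556;  (-1·δx/x)² = (-1×0.0314)² = 0.000989;  (2·δr/r)² = (2×0.0111)² = 0.000492
δQ/Q = √(0.0571) = 0.239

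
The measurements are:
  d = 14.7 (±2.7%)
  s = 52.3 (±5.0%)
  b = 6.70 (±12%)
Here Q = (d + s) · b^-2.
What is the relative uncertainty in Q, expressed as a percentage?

24.3%

Let u = d + s = 67.0. δu = √(δd² + δs²) = √(0.158 + 6.84) = 2.64, so δu/u = 0.0395.
Q is then a monomial in u, b:
δQ/Q = √((δu/u)² + (-2·δb/b)²) = √(0.00156 + 0.0576) = 0.243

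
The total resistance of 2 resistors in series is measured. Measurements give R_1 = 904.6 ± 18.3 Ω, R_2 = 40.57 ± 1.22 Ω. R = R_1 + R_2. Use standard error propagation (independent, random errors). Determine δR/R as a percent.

Sums and differences: (δR)² = Σ (cᵢ δxᵢ)².
  (δR_1)² = 335;  (δR_2)² = 1.49
δR = √(336) = 18.3 Ω
R = 945.2 Ω, so δR/R = 18.3/945.2 = 0.0194.

1.94%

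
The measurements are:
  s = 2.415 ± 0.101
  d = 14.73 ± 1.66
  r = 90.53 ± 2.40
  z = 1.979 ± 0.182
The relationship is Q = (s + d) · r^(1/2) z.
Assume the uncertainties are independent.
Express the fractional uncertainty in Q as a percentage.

13.4%

Let u = s + d = 17.14. δu = √(δs² + δd²) = √(0.0102 + 2.76) = 1.66, so δu/u = 0.0970.
Q is then a monomial in u, r, z:
δQ/Q = √((δu/u)² + (½·δr/r)² + (1·δz/z)²) = √(0.00941 + 0.000176 + 0.00846) = 0.134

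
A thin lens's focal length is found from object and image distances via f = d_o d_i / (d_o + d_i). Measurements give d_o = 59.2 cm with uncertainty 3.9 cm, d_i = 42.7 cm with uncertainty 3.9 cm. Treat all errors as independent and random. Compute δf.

1.48 cm

∂f/∂d_o = (d_i/(d_o+d_i))² = 0.176;  ∂f/∂d_i = (d_o/(d_o+d_i))² = 0.338
δf = √((∂f/∂d_o · δd_o)² + (∂f/∂d_i · δd_i)²) = √(0.469 + 1.73) = 1.48 cm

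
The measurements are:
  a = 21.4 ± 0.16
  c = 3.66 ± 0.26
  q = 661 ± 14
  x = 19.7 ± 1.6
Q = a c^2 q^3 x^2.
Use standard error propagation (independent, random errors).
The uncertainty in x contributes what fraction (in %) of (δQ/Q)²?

52.1%

(δQ/Q)² = (1·δa/a)² + (2·δc/c)² + (3·δq/q)² + (2·δx/x)²
  a term: (1×0.00748)² = 5.59e-05
  c term: (2×0.0710)² = 0.0202
  q term: (3×0.0212)² = 0.00404
  x term: (2×0.0812)² = 0.0264
Total = 0.0507. Share from x = 0.0264/0.0507 = 0.521.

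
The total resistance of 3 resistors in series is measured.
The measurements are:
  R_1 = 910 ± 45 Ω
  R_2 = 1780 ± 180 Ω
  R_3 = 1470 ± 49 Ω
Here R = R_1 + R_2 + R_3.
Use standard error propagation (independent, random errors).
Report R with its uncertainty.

4160 ± 192 Ω

R is a linear combination, so absolute uncertainties add in quadrature:
  (δR_1)² = 2020;  (δR_2)² = 32400;  (δR_3)² = 2400
δR = √(36800) = 192 Ω
R = 4160 Ω.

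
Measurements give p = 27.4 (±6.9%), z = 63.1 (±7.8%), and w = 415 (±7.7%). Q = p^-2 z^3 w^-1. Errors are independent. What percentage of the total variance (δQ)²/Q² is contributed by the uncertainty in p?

(δQ/Q)² = (-2·δp/p)² + (3·δz/z)² + (-1·δw/w)²
  p term: (-2×0.0690)² = 0.0190
  z term: (3×0.0780)² = 0.0548
  w term: (-1×0.0770)² = 0.00593
Total = 0.0797. Share from p = 0.0190/0.0797 = 0.239.

23.9%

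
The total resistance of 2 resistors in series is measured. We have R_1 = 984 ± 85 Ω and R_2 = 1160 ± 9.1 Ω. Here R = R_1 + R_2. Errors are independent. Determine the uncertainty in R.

For a sum/difference, combine absolute errors in quadrature:
  (δR_1)² = 7220;  (δR_2)² = 82.8
δR = √(7310) = 85.5 Ω

85.5 Ω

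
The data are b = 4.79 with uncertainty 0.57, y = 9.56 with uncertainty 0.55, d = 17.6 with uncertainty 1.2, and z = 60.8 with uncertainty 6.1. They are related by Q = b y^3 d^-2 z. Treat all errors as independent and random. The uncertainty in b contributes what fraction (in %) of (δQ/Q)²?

19.5%

(δQ/Q)² = (1·δb/b)² + (3·δy/y)² + (-2·δd/d)² + (1·δz/z)²
  b term: (1×0.119)² = 0.0142
  y term: (3×0.0575)² = 0.0298
  d term: (-2×0.0682)² = 0.0186
  z term: (1×0.100)² = 0.0101
Total = 0.0726. Share from b = 0.0142/0.0726 = 0.195.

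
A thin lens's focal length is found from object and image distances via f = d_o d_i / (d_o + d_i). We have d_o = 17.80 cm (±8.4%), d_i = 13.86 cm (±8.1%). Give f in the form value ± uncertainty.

7.792 ± 0.456 cm

∂f/∂d_o = (d_i/(d_o+d_i))² = 0.192;  ∂f/∂d_i = (d_o/(d_o+d_i))² = 0.316
δf = √((∂f/∂d_o · δd_o)² + (∂f/∂d_i · δd_i)²) = √(0.0821 + 0.126) = 0.456 cm
f = 7.792 cm.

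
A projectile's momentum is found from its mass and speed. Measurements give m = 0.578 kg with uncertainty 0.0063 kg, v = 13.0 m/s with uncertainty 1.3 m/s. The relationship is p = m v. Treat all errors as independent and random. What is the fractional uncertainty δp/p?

0.101

Products/powers → add relative errors in quadrature, weighted by exponent:
  (1·δm/m)² = (1×0.0109)² = 0.000119;  (1·δv/v)² = (1×0.100)² = 0.0100
δp/p = √(0.0101) = 0.101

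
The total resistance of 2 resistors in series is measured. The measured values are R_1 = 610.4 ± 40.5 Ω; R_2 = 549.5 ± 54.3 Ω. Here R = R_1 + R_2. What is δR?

67.7 Ω

R is a linear combination, so absolute uncertainties add in quadrature:
  (δR_1)² = 1640;  (δR_2)² = 2950
δR = √(4590) = 67.7 Ω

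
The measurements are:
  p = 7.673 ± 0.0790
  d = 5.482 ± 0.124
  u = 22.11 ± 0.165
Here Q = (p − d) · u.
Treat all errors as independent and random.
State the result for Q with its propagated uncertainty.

Let w = p − d = 2.191. δw = √(δp² + δd²) = √(0.00624 + 0.0154) = 0.147, so δw/w = 0.0671.
Q is then a monomial in w, u:
δQ/Q = √((δw/w)² + (1·δu/u)²) = √(0.00450 + 5.57e-05) = 0.0675
Q = 48.44, so δQ = 0.0675 × 48.44 = 3.27.

48.44 ± 3.27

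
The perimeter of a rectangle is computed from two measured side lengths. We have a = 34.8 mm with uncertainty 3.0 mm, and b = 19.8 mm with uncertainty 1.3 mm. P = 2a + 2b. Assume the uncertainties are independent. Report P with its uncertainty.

P is a linear combination, so absolute uncertainties add in quadrature:
  (2·δa)² = 36.0;  (2·δb)² = 6.76
δP = √(42.8) = 6.54 mm
P = 109 mm.

109 ± 6.54 mm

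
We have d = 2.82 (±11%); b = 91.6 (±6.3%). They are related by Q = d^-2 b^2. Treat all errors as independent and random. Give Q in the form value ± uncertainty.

1060 ± 267

Relative error in a monomial: (δQ/Q)² = Σ (nᵢ · δxᵢ/xᵢ)².
  (-2·δd/d)² = (-2×0.110)² = 0.0484;  (2·δb/b)² = (2×0.0630)² = 0.0159
δQ/Q = √(0.0643) = 0.254
Q = 1060, so δQ = 0.254 × 1060 = 267.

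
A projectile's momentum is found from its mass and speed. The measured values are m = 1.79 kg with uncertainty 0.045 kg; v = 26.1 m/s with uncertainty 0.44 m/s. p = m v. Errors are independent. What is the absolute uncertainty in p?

Products/powers → add relative errors in quadrature, weighted by exponent:
  (1·δm/m)² = (1×0.0251)² = 0.000632;  (1·δv/v)² = (1×0.0169)² = 0.000284
δp/p = √(0.000916) = 0.0303
p = 46.7 kg·m/s, so δp = 0.0303 × 46.7 = 1.41 kg·m/s.

1.41 kg·m/s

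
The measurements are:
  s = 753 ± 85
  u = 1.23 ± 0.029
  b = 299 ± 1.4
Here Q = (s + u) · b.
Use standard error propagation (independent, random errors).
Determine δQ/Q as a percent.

Let w = s + u = 754. δw = √(δs² + δu²) = √(7220 + 0.000841) = 85.0, so δw/w = 0.113.
Q is then a monomial in w, b:
δQ/Q = √((δw/w)² + (1·δb/b)²) = √(0.0127 + 2.19e-05) = 0.113

11.3%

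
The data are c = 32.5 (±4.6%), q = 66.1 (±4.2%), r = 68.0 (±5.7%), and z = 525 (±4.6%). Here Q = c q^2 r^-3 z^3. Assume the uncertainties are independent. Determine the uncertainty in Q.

Products/powers → add relative errors in quadrature, weighted by exponent:
  (1·δc/c)² = (1×0.0460)² = 0.00212;  (2·δq/q)² = (2×0.0420)² = 0.00706;  (-3·δr/r)² = (-3×0.0570)² = 0.0292;  (3·δz/z)² = (3×0.0460)² = 0.0190
δQ/Q = √(0.0575) = 0.240
Q = 6.53e+07, so δQ = 0.240 × 6.53e+07 = 1.57e+07.

1.57e+07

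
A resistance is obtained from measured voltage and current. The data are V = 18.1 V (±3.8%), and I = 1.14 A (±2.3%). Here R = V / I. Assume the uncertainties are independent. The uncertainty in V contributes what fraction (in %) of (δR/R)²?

73.2%

(δR/R)² = (1·δV/V)² + (-1·δI/I)²
  V term: (1×0.0380)² = 0.00144
  I term: (-1×0.0230)² = 0.000529
Total = 0.00197. Share from V = 0.00144/0.00197 = 0.732.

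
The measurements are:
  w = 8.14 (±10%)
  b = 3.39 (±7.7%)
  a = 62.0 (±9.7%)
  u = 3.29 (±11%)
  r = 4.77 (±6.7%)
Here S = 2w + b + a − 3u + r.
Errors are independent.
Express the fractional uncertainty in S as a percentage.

8.28%

S is a linear combination, so absolute uncertainties add in quadrature:
  (2·δw)² = 2.65;  (δb)² = 0.0681;  (δa)² = 36.2;  (3·δu)² = 1.18;  (δr)² = 0.102
δS = √(40.2) = 6.34
S = 76.6, so δS/S = 6.34/76.6 = 0.0828.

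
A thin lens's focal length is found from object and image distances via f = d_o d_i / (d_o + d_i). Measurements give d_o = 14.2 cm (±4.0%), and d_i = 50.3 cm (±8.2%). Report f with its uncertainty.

11.1 ± 0.399 cm

∂f/∂d_o = (d_i/(d_o+d_i))² = 0.608;  ∂f/∂d_i = (d_o/(d_o+d_i))² = 0.0485
δf = √((∂f/∂d_o · δd_o)² + (∂f/∂d_i · δd_i)²) = √(0.119 + 0.0400) = 0.399 cm
f = 11.1 cm.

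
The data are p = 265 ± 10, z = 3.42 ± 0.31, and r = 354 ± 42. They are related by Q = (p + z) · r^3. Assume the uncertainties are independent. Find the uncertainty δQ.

4.26e+09

Let u = p + z = 268. δu = √(δp² + δz²) = √(100 + 0.0961) = 10.0, so δu/u = 0.0373.
Q is then a monomial in u, r:
δQ/Q = √((δu/u)² + (3·δr/r)²) = √(0.00139 + 0.127) = 0.358
Q = 1.19e+10, so δQ = 0.358 × 1.19e+10 = 4.26e+09.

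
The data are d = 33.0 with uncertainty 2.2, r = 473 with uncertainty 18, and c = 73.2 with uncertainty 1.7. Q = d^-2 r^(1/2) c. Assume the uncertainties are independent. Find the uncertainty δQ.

0.200

Each factor contributes (exponent × relative error)² to (δQ/Q)²:
  (-2·δd/d)² = (-2×0.0667)² = 0.0178;  (½·δr/r)² = (0.5×0.0381)² = 0.000362;  (1·δc/c)² = (1×0.0232)² = 0.000539
δQ/Q = √(0.0187) = 0.137
Q = 1.46, so δQ = 0.137 × 1.46 = 0.200.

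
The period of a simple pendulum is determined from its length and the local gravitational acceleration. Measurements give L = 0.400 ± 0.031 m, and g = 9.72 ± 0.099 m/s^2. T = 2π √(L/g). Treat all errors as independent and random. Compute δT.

Relative error in a monomial: (δT/T)² = Σ (nᵢ · δxᵢ/xᵢ)².
  (½·δL/L)² = (0.5×0.0775)² = 0.00150;  (−½·δg/g)² = (-0.5×0.0102)² = 2.59e-05
δT/T = √(0.00153) = 0.0391
T = 1.27 s, so δT = 0.0391 × 1.27 = 0.0498 s.

0.0498 s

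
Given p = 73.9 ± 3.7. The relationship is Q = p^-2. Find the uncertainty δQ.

Q ∝ p^-2, so δQ/Q = |-2| · δp/p = 2 × 0.0501 = 0.100.
Q = 0.000183, so δQ = 0.100 × 0.000183 = 1.83e-05.

1.83e-05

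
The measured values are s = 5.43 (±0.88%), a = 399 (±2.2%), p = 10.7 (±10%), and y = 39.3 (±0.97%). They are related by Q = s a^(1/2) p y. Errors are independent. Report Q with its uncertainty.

45600 ± 4630

For a monomial Q ∝ s, a^(1/2), p, y, fractional errors add in quadrature:
  (1·δs/s)² = (1×0.00880)² = 7.74e-05;  (½·δa/a)² = (0.5×0.0220)² = 0.000121;  (1·δp/p)² = (1×0.100)² = 0.0100;  (1·δy/y)² = (1×0.00970)² = 9.41e-05
δQ/Q = √(0.0103) = 0.101
Q = 45600, so δQ = 0.101 × 45600 = 4630.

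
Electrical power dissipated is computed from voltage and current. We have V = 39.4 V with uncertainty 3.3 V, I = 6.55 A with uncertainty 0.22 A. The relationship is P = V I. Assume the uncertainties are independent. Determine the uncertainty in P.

Relative error in a monomial: (δP/P)² = Σ (nᵢ · δxᵢ/xᵢ)².
  (1·δV/V)² = (1×0.0838)² = 0.00702;  (1·δI/I)² = (1×0.0336)² = 0.00113
δP/P = √(0.00814) = 0.0902
P = 258 W, so δP = 0.0902 × 258 = 23.3 W.

23.3 W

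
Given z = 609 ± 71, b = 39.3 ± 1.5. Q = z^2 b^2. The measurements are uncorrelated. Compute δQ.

Relative error in a monomial: (δQ/Q)² = Σ (nᵢ · δxᵢ/xᵢ)².
  (2·δz/z)² = (2×0.117)² = 0.0544;  (2·δb/b)² = (2×0.0382)² = 0.00583
δQ/Q = √(0.0602) = 0.245
Q = 5.73e+08, so δQ = 0.245 × 5.73e+08 = 1.41e+08.

1.41e+08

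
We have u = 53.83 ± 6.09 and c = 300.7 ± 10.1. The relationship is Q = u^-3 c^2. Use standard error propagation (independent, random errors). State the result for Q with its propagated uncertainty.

Since Q is a product/quotient, work with relative uncertainties:
  (-3·δu/u)² = (-3×0.113)² = 0.115;  (2·δc/c)² = (2×0.0336)² = 0.00451
δQ/Q = √(0.120) = 0.346
Q = 0.5797, so δQ = 0.346 × 0.5797 = 0.201.

0.5797 ± 0.201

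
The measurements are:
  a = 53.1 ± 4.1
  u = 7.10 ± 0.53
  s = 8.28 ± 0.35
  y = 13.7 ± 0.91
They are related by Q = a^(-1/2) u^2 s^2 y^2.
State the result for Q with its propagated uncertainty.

Since Q is a product/quotient, work with relative uncertainties:
  (−½·δa/a)² = (-0.5×0.0772)² = 0.00149;  (2·δu/u)² = (2×0.0746)² = 0.0223;  (2·δs/s)² = (2×0.0423)² = 0.00715;  (2·δy/y)² = (2×0.0664)² = 0.0176
δQ/Q = √(0.0486) = 0.220
Q = 89000, so δQ = 0.220 × 89000 = 19600.

89000 ± 19600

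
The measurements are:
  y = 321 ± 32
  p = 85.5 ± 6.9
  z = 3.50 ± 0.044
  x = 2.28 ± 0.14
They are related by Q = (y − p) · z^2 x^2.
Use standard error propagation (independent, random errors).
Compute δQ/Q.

Let u = y − p = 236. δu = √(δy² + δp²) = √(1020 + 47.6) = 32.7, so δu/u = 0.139.
Q is then a monomial in u, z, x:
δQ/Q = √((δu/u)² + (2·δz/z)² + (2·δx/x)²) = √(0.0193 + 0.000632 + 0.0151) = 0.187

0.187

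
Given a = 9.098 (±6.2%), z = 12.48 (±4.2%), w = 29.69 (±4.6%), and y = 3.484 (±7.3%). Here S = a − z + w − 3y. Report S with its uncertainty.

15.86 ± 1.74

Sums and differences: (δS)² = Σ (cᵢ δxᵢ)².
  (δa)² = 0.318;  (δz)² = 0.275;  (δw)² = 1.87;  (3·δy)² = 0.582
δS = √(3.04) = 1.74
S = 15.86.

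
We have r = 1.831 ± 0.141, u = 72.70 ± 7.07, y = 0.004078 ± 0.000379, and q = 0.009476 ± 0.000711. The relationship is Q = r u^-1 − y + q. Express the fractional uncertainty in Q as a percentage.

10.5%

Let p = r·u^-1 = 0.02519. δp/p = √((1·δr/r)² + (-1·δu/u)²) = √(0.00593 + 0.00946) = 0.124, so δp = 0.00312.
Q = p − y + q: δQ = √(δp² + δy² + δq²) = √(9.76e-06 + 1.44e-07 + 5.06e-07) = 0.00323
Q = 0.03058, so δQ/Q = 0.00323/0.03058 = 0.105.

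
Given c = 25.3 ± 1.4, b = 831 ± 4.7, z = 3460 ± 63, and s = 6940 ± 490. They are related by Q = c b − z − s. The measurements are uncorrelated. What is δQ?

Let p = c·b = 21000. δp/p = √((1·δc/c)² + (1·δb/b)²) = √(0.00306 + 3.2e-05) = 0.0556, so δp = 1170.
Q = p − z − s: δQ = √(δp² + δz² + δs²) = √(1.37e+06 + 3970 + 2.4e+05) = 1270

1270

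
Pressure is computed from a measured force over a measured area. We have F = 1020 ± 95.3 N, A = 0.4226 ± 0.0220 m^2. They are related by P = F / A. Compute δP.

258 Pa

For a monomial P ∝ F, A^-1, fractional errors add in quadrature:
  (1·δF/F)² = (1×0.0934)² = 0.00873;  (-1·δA/A)² = (-1×0.0521)² = 0.00271
δP/P = √(0.0114) = 0.107
P = 2414 Pa, so δP = 0.107 × 2414 = 258 Pa.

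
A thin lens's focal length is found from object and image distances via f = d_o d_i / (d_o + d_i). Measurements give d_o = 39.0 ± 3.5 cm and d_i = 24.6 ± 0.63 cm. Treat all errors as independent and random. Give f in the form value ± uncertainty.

15.1 ± 0.575 cm

∂f/∂d_o = (d_i/(d_o+d_i))² = 0.150;  ∂f/∂d_i = (d_o/(d_o+d_i))² = 0.376
δf = √((∂f/∂d_o · δd_o)² + (∂f/∂d_i · δd_i)²) = √(0.274 + 0.0561) = 0.575 cm
f = 15.1 cm.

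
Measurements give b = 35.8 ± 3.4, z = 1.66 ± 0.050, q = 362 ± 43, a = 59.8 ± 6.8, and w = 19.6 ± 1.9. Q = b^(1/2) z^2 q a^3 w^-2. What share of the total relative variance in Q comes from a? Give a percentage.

(δQ/Q)² = (½·δb/b)² + (2·δz/z)² + (1·δq/q)² + (3·δa/a)² + (-2·δw/w)²
  b term: (0.5×0.0950)² = 0.00225
  z term: (2×0.0301)² = 0.00363
  q term: (1×0.119)² = 0.0141
  a term: (3×0.114)² = 0.116
  w term: (-2×0.0969)² = 0.0376
Total = 0.174. Share from a = 0.116/0.174 = 0.669.

66.9%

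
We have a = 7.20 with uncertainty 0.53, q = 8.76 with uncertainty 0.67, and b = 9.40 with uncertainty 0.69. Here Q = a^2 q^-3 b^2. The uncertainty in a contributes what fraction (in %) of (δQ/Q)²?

22.6%

(δQ/Q)² = (2·δa/a)² + (-3·δq/q)² + (2·δb/b)²
  a term: (2×0.0736)² = 0.0217
  q term: (-3×0.0765)² = 0.0526
  b term: (2×0.0734)² = 0.0216
Total = 0.0959. Share from a = 0.0217/0.0959 = 0.226.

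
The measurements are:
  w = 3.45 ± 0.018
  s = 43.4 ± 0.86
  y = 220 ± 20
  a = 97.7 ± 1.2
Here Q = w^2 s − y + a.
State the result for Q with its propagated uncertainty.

Let p = w^2·s = 517. δp/p = √((2·δw/w)² + (1·δs/s)²) = √(0.000109 + 0.000393) = 0.0224, so δp = 11.6.
Q = p − y + a: δQ = √(δp² + δy² + δa²) = √(134 + 400 + 1.44) = 23.1
Q = 394.

394 ± 23.1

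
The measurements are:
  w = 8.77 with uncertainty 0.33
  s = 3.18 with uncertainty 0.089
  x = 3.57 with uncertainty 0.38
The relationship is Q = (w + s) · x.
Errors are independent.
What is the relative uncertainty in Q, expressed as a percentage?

11.0%

Let u = w + s = 11.9. δu = √(δw² + δs²) = √(0.109 + 0.00792) = 0.342, so δu/u = 0.0286.
Q is then a monomial in u, x:
δQ/Q = √((δu/u)² + (1·δx/x)²) = √(0.000818 + 0.0113) = 0.110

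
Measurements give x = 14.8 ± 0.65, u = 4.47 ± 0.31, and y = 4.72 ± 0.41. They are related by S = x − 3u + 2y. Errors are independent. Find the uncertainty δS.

1.40

Absolute uncertainties add in quadrature for a linear combination:
  (δx)² = 0.423;  (3·δu)² = 0.865;  (2·δy)² = 0.672
δS = √(1.96) = 1.40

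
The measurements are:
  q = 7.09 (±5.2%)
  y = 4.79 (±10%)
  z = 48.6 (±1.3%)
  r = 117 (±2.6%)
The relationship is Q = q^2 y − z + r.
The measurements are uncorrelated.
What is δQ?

34.9

Let p = q^2·y = 241. δp/p = √((2·δq/q)² + (1·δy/y)²) = √(0.0108 + 0.0100) = 0.144, so δp = 34.7.
Q = p − z + r: δQ = √(δp² + δz² + δr²) = √(1210 + 0.399 + 9.25) = 34.9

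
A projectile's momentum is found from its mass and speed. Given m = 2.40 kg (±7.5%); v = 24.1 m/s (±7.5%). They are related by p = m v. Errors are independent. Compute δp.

For a monomial p ∝ m, v, fractional errors add in quadrature:
  (1·δm/m)² = (1×0.0750)² = 0.00562;  (1·δv/v)² = (1×0.0750)² = 0.00562
δp/p = √(0.0112) = 0.106
p = 57.8 kg·m/s, so δp = 0.106 × 57.8 = 6.13 kg·m/s.

6.13 kg·m/s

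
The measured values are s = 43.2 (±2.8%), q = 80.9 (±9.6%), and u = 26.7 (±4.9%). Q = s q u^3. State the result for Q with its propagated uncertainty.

Q is a product of powers, so relative uncertainties combine in quadrature:
  (1·δs/s)² = (1×0.0280)² = 0.000784;  (1·δq/q)² = (1×0.0960)² = 0.00922;  (3·δu/u)² = (3×0.0490)² = 0.0216
δQ/Q = √(0.0316) = 0.178
Q = 6.65e+07, so δQ = 0.178 × 6.65e+07 = 1.18e+07.

(6.65 ± 1.18) × 10^7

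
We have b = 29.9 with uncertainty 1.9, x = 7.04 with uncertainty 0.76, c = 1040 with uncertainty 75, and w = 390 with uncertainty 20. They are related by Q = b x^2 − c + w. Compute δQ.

342

Let p = b·x^2 = 1480. δp/p = √((1·δb/b)² + (2·δx/x)²) = √(0.00404 + 0.0466) = 0.225, so δp = 334.
Q = p − c + w: δQ = √(δp² + δc² + δw²) = √(1.11e+05 + 5620 + 400) = 342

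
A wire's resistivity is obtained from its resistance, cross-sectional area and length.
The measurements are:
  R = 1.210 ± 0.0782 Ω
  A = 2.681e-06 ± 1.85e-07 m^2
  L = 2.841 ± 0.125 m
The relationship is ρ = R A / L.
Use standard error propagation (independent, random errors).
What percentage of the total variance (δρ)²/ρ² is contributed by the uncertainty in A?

(δρ/ρ)² = (1·δR/R)² + (1·δA/A)² + (-1·δL/L)²
  R term: (1×0.0646)² = 0.00418
  A term: (1×0.0690)² = 0.00476
  L term: (-1×0.0440)² = 0.00194
Total = 0.0109. Share from A = 0.00476/0.0109 = 0.438.

43.8%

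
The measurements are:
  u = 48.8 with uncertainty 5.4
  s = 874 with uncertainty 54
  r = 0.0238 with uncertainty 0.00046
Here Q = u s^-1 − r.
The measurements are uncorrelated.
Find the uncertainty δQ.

Let p = u·s^-1 = 0.0558. δp/p = √((1·δu/u)² + (-1·δs/s)²) = √(0.0122 + 0.00382) = 0.127, so δp = 0.00708.
Q = p − r: δQ = √(δp² + δr²) = √(5.01e-05 + 2.12e-07) = 0.00709

0.00709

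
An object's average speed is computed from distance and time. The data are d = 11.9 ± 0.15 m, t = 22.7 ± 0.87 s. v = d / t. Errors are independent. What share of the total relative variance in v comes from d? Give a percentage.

(δv/v)² = (1·δd/d)² + (-1·δt/t)²
  d term: (1×0.0126)² = 0.000159
  t term: (-1×0.0383)² = 0.00147
Total = 0.00163. Share from d = 0.000159/0.00163 = 0.0976.

9.76%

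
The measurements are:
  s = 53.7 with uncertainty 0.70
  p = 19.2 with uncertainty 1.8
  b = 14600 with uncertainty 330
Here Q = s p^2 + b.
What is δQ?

Let w = s·p^2 = 19800. δw/w = √((1·δs/s)² + (2·δp/p)²) = √(0.000170 + 0.0352) = 0.188, so δw = 3720.
Q = w + b: δQ = √(δw² + δb²) = √(1.38e+07 + 1.09e+05) = 3740

3740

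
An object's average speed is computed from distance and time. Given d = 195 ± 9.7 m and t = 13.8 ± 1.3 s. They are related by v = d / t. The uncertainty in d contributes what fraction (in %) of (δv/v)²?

21.8%

(δv/v)² = (1·δd/d)² + (-1·δt/t)²
  d term: (1×0.0497)² = 0.00247
  t term: (-1×0.0942)² = 0.00887
Total = 0.0113. Share from d = 0.00247/0.0113 = 0.218.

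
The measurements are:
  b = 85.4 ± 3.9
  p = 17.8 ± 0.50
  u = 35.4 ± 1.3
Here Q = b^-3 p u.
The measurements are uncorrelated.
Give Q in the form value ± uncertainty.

0.00101 ± 0.000146

Products/powers → add relative errors in quadrature, weighted by exponent:
  (-3·δb/b)² = (-3×0.0457)² = 0.0188;  (1·δp/p)² = (1×0.0281)² = 0.000789;  (1·δu/u)² = (1×0.0367)² = 0.00135
δQ/Q = √(0.0209) = 0.145
Q = 0.00101, so δQ = 0.145 × 0.00101 = 0.000146.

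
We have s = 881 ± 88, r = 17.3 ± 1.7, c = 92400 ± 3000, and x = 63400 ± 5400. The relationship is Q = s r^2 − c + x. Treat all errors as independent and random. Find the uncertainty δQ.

Let p = s·r^2 = 2.64e+05. δp/p = √((1·δs/s)² + (2·δr/r)²) = √(0.00998 + 0.0386) = 0.220, so δp = 58100.
Q = p − c + x: δQ = √(δp² + δc² + δx²) = √(3.38e+09 + 9e+06 + 2.92e+07) = 58500

58500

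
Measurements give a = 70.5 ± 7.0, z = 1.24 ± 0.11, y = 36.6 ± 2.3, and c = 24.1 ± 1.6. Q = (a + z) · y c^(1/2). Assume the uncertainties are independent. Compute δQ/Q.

Let u = a + z = 71.7. δu = √(δa² + δz²) = √(49.0 + 0.0121) = 7.00, so δu/u = 0.0976.
Q is then a monomial in u, y, c:
δQ/Q = √((δu/u)² + (1·δy/y)² + (½·δc/c)²) = √(0.00952 + 0.00395 + 0.00110) = 0.121

0.121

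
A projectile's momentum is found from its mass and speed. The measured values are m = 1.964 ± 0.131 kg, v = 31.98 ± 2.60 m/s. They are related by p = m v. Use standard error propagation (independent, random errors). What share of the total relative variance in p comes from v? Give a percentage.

59.8%

(δp/p)² = (1·δm/m)² + (1·δv/v)²
  m term: (1×0.0667)² = 0.00445
  v term: (1×0.0813)² = 0.00661
Total = 0.0111. Share from v = 0.00661/0.0111 = 0.598.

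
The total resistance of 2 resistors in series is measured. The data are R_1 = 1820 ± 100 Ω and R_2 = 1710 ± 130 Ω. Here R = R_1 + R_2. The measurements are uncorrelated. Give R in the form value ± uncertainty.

3530 ± 164 Ω

R is a linear combination, so absolute uncertainties add in quadrature:
  (δR_1)² = 10000;  (δR_2)² = 16900
δR = √(26900) = 164 Ω
R = 3530 Ω.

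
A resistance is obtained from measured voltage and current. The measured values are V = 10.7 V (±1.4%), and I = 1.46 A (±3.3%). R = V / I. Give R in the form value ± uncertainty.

R is a product of powers, so relative uncertainties combine in quadrature:
  (1·δV/V)² = (1×0.0140)² = 0.000196;  (-1·δI/I)² = (-1×0.0330)² = 0.00109
δR/R = √(0.00129) = 0.0358
R = 7.33 Ω, so δR = 0.0358 × 7.33 = 0.263 Ω.

7.33 ± 0.263 Ω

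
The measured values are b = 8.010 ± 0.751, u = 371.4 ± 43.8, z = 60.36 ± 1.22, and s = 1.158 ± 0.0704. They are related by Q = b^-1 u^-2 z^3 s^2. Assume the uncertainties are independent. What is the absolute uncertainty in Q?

Each factor contributes (exponent × relative error)² to (δQ/Q)²:
  (-1·δb/b)² = (-1×0.0938)² = 0.00879;  (-2·δu/u)² = (-2×0.118)² = 0.0556;  (3·δz/z)² = (3×0.0202)² = 0.00368;  (2·δs/s)² = (2×0.0608)² = 0.0148
δQ/Q = √(0.0829) = 0.288
Q = 0.2669, so δQ = 0.288 × 0.2669 = 0.0768.

0.0768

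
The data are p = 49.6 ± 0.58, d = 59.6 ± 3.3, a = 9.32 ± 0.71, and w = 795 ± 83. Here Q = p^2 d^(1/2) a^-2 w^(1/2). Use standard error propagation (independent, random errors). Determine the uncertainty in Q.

Each factor contributes (exponent × relative error)² to (δQ/Q)²:
  (2·δp/p)² = (2×0.0117)² = 0.000547;  (½·δd/d)² = (0.5×0.0554)² = 0.000766;  (-2·δa/a)² = (-2×0.0762)² = 0.0232;  (½·δw/w)² = (0.5×0.104)² = 0.00272
δQ/Q = √(0.0273) = 0.165
Q = 6170, so δQ = 0.165 × 6170 = 1020.

1020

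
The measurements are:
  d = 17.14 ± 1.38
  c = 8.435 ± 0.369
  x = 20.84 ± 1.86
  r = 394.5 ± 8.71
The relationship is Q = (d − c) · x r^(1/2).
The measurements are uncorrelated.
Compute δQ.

674

Let u = d − c = 8.705. δu = √(δd² + δc²) = √(1.90 + 0.136) = 1.43, so δu/u = 0.164.
Q is then a monomial in u, x, r:
δQ/Q = √((δu/u)² + (1·δx/x)² + (½·δr/r)²) = √(0.0269 + 0.00797 + 0.000122) = 0.187
Q = 3603, so δQ = 0.187 × 3603 = 674.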